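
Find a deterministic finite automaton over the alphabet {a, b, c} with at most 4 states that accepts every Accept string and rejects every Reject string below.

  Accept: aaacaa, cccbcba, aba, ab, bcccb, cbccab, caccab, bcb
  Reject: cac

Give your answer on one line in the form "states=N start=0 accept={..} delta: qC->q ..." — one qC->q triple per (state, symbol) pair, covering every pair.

states=2 start=0 accept={0} delta: 0a->0 0b->0 0c->1 1a->0 1b->0 1c->0

Fold the examples into a partial DFA from state 0: repeatedly fix the first undefined (state, symbol) met by the shortest-then-alphabetical prefix, trying targets in increasing order and rejecting any under which an Accept and a Reject string meet in one state with the same remainder; add a state when all current targets are rejected. Accepting states are where Accept strings end.
a: 0a undefined. 0a->0: ok.
b: 0b undefined. 0b->0: ok.
c: 0c undefined. 0c->0: no, aaacaa/cac meet in 0. Open state 1: 0c->1.
ca: 1a undefined. 1a->0: ok.
cb: 1b undefined. 1b->0: ok.
cc: 1c undefined. 1c->0: ok.
All examples now run through 2 states with every (state, symbol) defined. Accept strings end in {0}, Reject strings end in {1}; accept={0}.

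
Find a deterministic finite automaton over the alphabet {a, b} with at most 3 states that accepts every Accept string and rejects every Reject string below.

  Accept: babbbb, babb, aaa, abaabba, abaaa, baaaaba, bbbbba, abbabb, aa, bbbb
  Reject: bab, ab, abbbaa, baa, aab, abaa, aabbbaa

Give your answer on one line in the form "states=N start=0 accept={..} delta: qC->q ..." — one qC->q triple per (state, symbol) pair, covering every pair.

Fold the examples into a partial DFA from state 0: repeatedly fix the first undefined (state, symbol) met by the shortest-then-alphabetical prefix, trying targets in increasing order and rejecting any under which an Accept and a Reject string meet in one state with the same remainder; add a state when all current targets are rejected. Accepting states are where Accept strings end.
a: 0a undefined. 0a->0: ok.
b: 0b undefined. 0b->0: no, babbbb/bab meet in 0. Open state 1: 0b->1.
ba: 1a undefined. 1a->0: no, aaa/baa meet in 0. 1a->1: no, abaaa/ab meet in 1. Open state 2: 1a->2.
bb: 1b undefined. 1b->0: ok.
baa: 2a undefined. 2a->0: no, aaa/abbbaa meet in 0. 2a->1: ok.
bab: 2b undefined. 2b->0: no, babbbb/ab meet in 1. 2b->1: ok.
All examples now run through 3 states with every (state, symbol) defined. Accept strings end in {0,2}, Reject strings end in {1}; accept={0,2}.

states=3 start=0 accept={0,2} delta: 0a->0 0b->1 1a->2 1b->0 2a->1 2b->1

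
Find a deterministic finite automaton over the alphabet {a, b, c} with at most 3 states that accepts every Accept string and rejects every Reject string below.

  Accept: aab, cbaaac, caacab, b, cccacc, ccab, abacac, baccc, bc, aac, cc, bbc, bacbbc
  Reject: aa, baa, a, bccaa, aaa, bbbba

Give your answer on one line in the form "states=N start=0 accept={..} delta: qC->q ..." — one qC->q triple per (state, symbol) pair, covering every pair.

Fold the examples into a partial DFA from state 0: repeatedly fix the first undefined (state, symbol) met by the shortest-then-alphabetical prefix, trying targets in increasing order and rejecting any under which an Accept and a Reject string meet in one state with the same remainder; add a state when all current targets are rejected. Accepting states are where Accept strings end.
a: 0a undefined. 0a->0: ok.
b: 0b undefined. 0b->0: no, aab/aa meet in 0. Open state 1: 0b->1.
c: 0c undefined. 0c->0: no, cccacc/aa meet in 0. 0c->1: ok.
ba: 1a undefined. 1a->0: ok.
bb: 1b undefined. 1b->0: ok.
bc: 1c undefined. 1c->0: no, cccacc/aa meet in 0. 1c->1: ok.
All examples now run through 2 states with every (state, symbol) defined. Accept strings end in {1}, Reject strings end in {0}; accept={1}.

states=2 start=0 accept={1} delta: 0a->0 0b->1 0c->1 1a->0 1b->0 1c->1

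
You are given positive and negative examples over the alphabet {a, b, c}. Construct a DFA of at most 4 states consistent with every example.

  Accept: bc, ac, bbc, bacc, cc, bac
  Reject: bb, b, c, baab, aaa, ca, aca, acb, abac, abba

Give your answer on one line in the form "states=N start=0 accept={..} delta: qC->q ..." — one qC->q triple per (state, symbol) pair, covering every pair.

Fold the examples into a partial DFA from state 0: repeatedly fix the first undefined (state, symbol) met by the shortest-then-alphabetical prefix, trying targets in increasing order and rejecting any under which an Accept and a Reject string meet in one state with the same remainder; add a state when all current targets are rejected. Accepting states are where Accept strings end.
a: 0a undefined. 0a->0: no, ac/c meet in 0 with "c" left. Open state 1: 0a->1.
b: 0b undefined. 0b->0: no, bc/c meet in 0 with "c" left. 0b->1: ok.
c: 0c undefined. 0c->0: no, cc/c meet in 0. 0c->1: ok.
aa: 1a undefined. 1a->0: no, bac/b meet in 1. 1a->1: ok.
ab: 1b undefined. 1b->0: no, bc/abac meet in 1 with "c" left. 1b->1: no, bc/abac meet in 1 with "c" left. Open state 2: 1b->2.
ac: 1c undefined. 1c->0: no, bacc/b meet in 1. 1c->1: no, bc/b meet in 1. 1c->2: no, bc/bb meet in 2. Open state 3: 1c->3.
aba: 2a undefined. 2a->0: ok.
abb: 2b undefined. 2b->0: ok.
aca: 3a undefined. 3a->0: ok.
acb: 3b undefined. 3b->0: ok.
bbc: 2c undefined. 2c->0: no, bbc/aca meet in 0. 2c->1: no, bbc/b meet in 1. 2c->2: no, bbc/bb meet in 2. 2c->3: ok.
bacc: 3c undefined. 3c->0: no, bacc/aca meet in 0. 3c->1: no, bacc/b meet in 1. 3c->2: no, bacc/bb meet in 2. 3c->3: ok.
All examples now run through 4 states with every (state, symbol) defined. Accept strings end in {3}, Reject strings end in {0,1,2}; accept={3}.

states=4 start=0 accept={3} delta: 0a->1 0b->1 0c->1 1a->1 1b->2 1c->3 2a->0 2b->0 2c->3 3a->0 3b->0 3c->3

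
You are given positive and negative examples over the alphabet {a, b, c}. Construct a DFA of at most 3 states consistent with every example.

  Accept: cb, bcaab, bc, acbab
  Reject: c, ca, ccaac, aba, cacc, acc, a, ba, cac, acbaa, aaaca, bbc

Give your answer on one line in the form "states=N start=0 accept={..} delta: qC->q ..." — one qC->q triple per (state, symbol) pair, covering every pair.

states=2 start=0 accept={1} delta: 0a->0 0b->1 0c->0 1a->0 1b->0 1c->1

Grow the machine one transition at a time. Run the examples from 0; the earliest place one falls off (shortest prefix, ties alphabetical) gets sent to the lowest-numbered state that keeps every Accept/Reject pair distinguishable — a pair clashes when both reach the same state with identical unread suffix — and to a fresh state only if none does.
a: 0a undefined. 0a->0: ok.
b: 0b undefined. 0b->0: no, bc/c meet in 0 with "c" left. Open state 1: 0b->1.
c: 0c undefined. 0c->0: ok.
ba: 1a undefined. 1a->0: ok.
bb: 1b undefined. 1b->0: ok.
bc: 1c undefined. 1c->0: no, bc/c meet in 0. 1c->1: ok.
All examples now run through 2 states with every (state, symbol) defined. Accept strings end in {1}, Reject strings end in {0}; accept={1}.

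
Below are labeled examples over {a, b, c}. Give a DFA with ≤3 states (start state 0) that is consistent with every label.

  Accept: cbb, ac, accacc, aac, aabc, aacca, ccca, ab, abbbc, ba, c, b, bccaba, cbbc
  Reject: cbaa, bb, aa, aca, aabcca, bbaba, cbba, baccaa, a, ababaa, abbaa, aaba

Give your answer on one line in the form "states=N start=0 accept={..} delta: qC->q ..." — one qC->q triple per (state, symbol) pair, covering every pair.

states=3 start=0 accept={0,2} delta: 0a->1 0b->2 0c->2 1a->1 1b->0 1c->0 2a->0 2b->1 2c->0

Fold the examples into a partial DFA from state 0: repeatedly fix the first undefined (state, symbol) met by the shortest-then-alphabetical prefix, trying targets in increasing order and rejecting any under which an Accept and a Reject string meet in one state with the same remainder; add a state when all current targets are rejected. Accepting states are where Accept strings end.
a: 0a undefined. 0a->0: no, ba/aaba meet in 0 with "ba" left. Open state 1: 0a->1.
b: 0b undefined. 0b->0: no, ba/a meet in 1. 0b->1: no, ab/bb meet in 1 with "b" left. Open state 2: 0b->2.
c: 0c undefined. 0c->0: no, cbb/bb meet in 2 with "b" left. 0c->1: no, c/a meet in 1. 0c->2: ok.
aa: 1a undefined. 1a->0: no, ccca/aabcca meet in 2 with "cca" left. 1a->1: ok.
ab: 1b undefined. 1b->0: ok.
ac: 1c undefined. 1c->0: ok.
ba: 2a undefined. 2a->0: ok.
bb: 2b undefined. 2b->0: no, ac/bb meet in 0. 2b->1: ok.
bc: 2c undefined. 2c->0: ok.
All examples now run through 3 states with every (state, symbol) defined. Accept strings end in {0,2}, Reject strings end in {1}; accept={0,2}.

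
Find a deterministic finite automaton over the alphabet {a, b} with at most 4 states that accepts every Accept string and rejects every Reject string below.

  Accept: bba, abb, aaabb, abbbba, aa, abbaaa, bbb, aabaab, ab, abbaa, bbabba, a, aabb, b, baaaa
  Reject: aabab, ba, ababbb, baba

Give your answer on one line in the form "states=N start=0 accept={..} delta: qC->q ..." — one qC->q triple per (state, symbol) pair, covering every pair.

states=4 start=0 accept={0,1} delta: 0a->0 0b->1 1a->2 1b->0 2a->0 2b->3 3a->2 3b->2

Fold the examples into a partial DFA from state 0: repeatedly fix the first undefined (state, symbol) met by the shortest-then-alphabetical prefix, trying targets in increasing order and rejecting any under which an Accept and a Reject string meet in one state with the same remainder; add a state when all current targets are rejected. Accepting states are where Accept strings end.
a: 0a undefined. 0a->0: ok.
b: 0b undefined. 0b->0: no, bba/aabab meet in 0. Open state 1: 0b->1.
ba: 1a undefined. 1a->0: no, aa/ba meet in 0. 1a->1: no, bba/baba meet in 1 with "ba" left. Open state 2: 1a->2.
bb: 1b undefined. 1b->0: ok.
baa: 2a undefined. 2a->0: ok.
bab: 2b undefined. 2b->0: no, bba/aabab meet in 0. 2b->1: no, bbb/aabab meet in 1. 2b->2: no, bba/baba meet in 0. Open state 3: 2b->3.
baba: 3a undefined. 3a->0: no, bba/baba meet in 0. 3a->1: no, bbb/baba meet in 1. 3a->2: ok.
ababb: 3b undefined. 3b->0: no, bbb/ababbb meet in 1. 3b->1: no, bba/ababbb meet in 0. 3b->2: ok.
All examples now run through 4 states with every (state, symbol) defined. Accept strings end in {0,1}, Reject strings end in {2,3}; accept={0,1}.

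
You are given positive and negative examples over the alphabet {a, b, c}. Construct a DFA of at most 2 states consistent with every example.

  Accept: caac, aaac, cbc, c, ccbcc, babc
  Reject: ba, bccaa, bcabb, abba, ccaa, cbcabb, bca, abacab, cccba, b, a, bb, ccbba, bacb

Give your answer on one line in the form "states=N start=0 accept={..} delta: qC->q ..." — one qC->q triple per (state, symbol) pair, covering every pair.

states=2 start=0 accept={1} delta: 0a->0 0b->0 0c->1 1a->0 1b->0 1c->1

State merging on the prefix tree: take the shortest (then alphabetical) example prefix whose next move is undefined and point that move at state 0, else 1, else 2, ...; a target is out if some Accept/Reject pair would then sit in one state with the same input left (inseparable). If every existing state is out, open a new one.
a: 0a undefined. 0a->0: ok.
b: 0b undefined. 0b->0: ok.
c: 0c undefined. 0c->0: no, caac/ba meet in 0. Open state 1: 0c->1.
ca: 1a undefined. 1a->0: ok.
cb: 1b undefined. 1b->0: ok.
cc: 1c undefined. 1c->0: no, ccbcc/ba meet in 0. 1c->1: ok.
All examples now run through 2 states with every (state, symbol) defined. Accept strings end in {1}, Reject strings end in {0}; accept={1}.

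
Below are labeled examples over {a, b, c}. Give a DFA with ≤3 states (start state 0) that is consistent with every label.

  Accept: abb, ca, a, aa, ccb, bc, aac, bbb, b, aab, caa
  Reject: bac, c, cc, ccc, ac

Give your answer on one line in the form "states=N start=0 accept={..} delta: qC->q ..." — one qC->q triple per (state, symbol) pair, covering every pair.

Fold the examples into a partial DFA from state 0: repeatedly fix the first undefined (state, symbol) met by the shortest-then-alphabetical prefix, trying targets in increasing order and rejecting any under which an Accept and a Reject string meet in one state with the same remainder; add a state when all current targets are rejected. Accepting states are where Accept strings end.
a: 0a undefined. 0a->0: no, aac/c meet in 0 with "c" left. Open state 1: 0a->1.
b: 0b undefined. 0b->0: no, bc/c meet in 0 with "c" left. 0b->1: no, bc/ac meet in 1 with "c" left. Open state 2: 0b->2.
c: 0c undefined. 0c->0: ok.
aa: 1a undefined. 1a->0: no, aa/c meet in 0. 1a->1: no, aac/ac meet in 1 with "c" left. 1a->2: ok.
ab: 1b undefined. 1b->0: ok.
ac: 1c undefined. 1c->0: ok.
ba: 2a undefined. 2a->0: ok.
bb: 2b undefined. 2b->0: no, aab/bac meet in 0. 2b->1: no, bbb/bac meet in 0. 2b->2: ok.
bc: 2c undefined. 2c->0: no, bc/bac meet in 0. 2c->1: ok.
All examples now run through 3 states with every (state, symbol) defined. Accept strings end in {1,2}, Reject strings end in {0}; accept={1,2}.

states=3 start=0 accept={1,2} delta: 0a->1 0b->2 0c->0 1a->2 1b->0 1c->0 2a->0 2b->2 2c->1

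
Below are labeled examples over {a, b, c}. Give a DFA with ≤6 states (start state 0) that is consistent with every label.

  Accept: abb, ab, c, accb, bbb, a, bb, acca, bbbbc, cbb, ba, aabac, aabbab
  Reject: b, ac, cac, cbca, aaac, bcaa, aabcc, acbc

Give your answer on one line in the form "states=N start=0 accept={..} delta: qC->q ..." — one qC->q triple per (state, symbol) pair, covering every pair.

Fold the examples into a partial DFA from state 0: repeatedly fix the first undefined (state, symbol) met by the shortest-then-alphabetical prefix, trying targets in increasing order and rejecting any under which an Accept and a Reject string meet in one state with the same remainder; add a state when all current targets are rejected. Accepting states are where Accept strings end.
a: 0a undefined. 0a->0: no, ab/b meet in 0 with "b" left. Open state 1: 0a->1.
b: 0b undefined. 0b->0: no, bbb/b meet in 0. 0b->1: no, a/b meet in 1. Open state 2: 0b->2.
c: 0c undefined. 0c->0: ok.
aa: 1a undefined. 1a->0: ok.
ab: 1b undefined. 1b->0: no, abb/b meet in 2. 1b->1: ok.
ac: 1c undefined. 1c->0: no, c/ac meet in 0. 1c->1: no, abb/ac meet in 1. 1c->2: no, acca/cbca meet in 2 with "ca" left. Open state 3: 1c->3.
ba: 2a undefined. 2a->0: ok.
bb: 2b undefined. 2b->0: no, bbb/b meet in 2. 2b->1: no, bbbbc/ac meet in 3. 2b->2: no, bbb/b meet in 2. 2b->3: no, bb/ac meet in 3. Open state 4: 2b->4.
bc: 2c undefined. 2c->0: no, abb/cbca meet in 1. 2c->1: no, abb/bcaa meet in 1. 2c->2: no, abb/bcaa meet in 1. 2c->3: ok.
acb: 3b undefined. 3b->0: no, c/acbc meet in 0. 3b->1: ok.
acc: 3c undefined. 3c->0: no, c/aabcc meet in 0. 3c->1: no, abb/aabcc meet in 1. 3c->2: ok.
bbb: 4b undefined. 4b->0: no, bbbbc/ac meet in 3. 4b->1: no, bbbbc/ac meet in 3. 4b->2: no, bbb/b meet in 2. 4b->3: no, bbb/ac meet in 3. 4b->4: ok.
bca: 3a undefined. 3a->0: no, abb/bcaa meet in 1. 3a->1: no, abb/cbca meet in 1. 3a->2: no, c/bcaa meet in 0. 3a->3: ok.
aabba: 4a undefined. 4a->0: no, aabbab/b meet in 2. 4a->1: ok.
bbbbc: 4c undefined. 4c->0: ok.
All examples now run through 5 states with every (state, symbol) defined. Accept strings end in {0,1,4}, Reject strings end in {2,3}; accept={0,1,4}.

states=5 start=0 accept={0,1,4} delta: 0a->1 0b->2 0c->0 1a->0 1b->1 1c->3 2a->0 2b->4 2c->3 3a->3 3b->1 3c->2 4a->1 4b->4 4c->0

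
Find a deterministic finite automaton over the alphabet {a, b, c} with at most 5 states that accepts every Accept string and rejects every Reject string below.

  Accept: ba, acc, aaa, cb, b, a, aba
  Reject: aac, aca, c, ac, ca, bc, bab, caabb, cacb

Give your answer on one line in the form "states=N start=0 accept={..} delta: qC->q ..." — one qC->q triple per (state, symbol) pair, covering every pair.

Grow the machine one transition at a time. Run the examples from 0; the earliest place one falls off (shortest prefix, ties alphabetical) gets sent to the lowest-numbered state that keeps every Accept/Reject pair distinguishable — a pair clashes when both reach the same state with identical unread suffix — and to a fresh state only if none does.
a: 0a undefined. 0a->0: ok.
b: 0b undefined. 0b->0: no, ba/bab meet in 0. Open state 1: 0b->1.
c: 0c undefined. 0c->0: no, acc/aac meet in 0. 0c->1: no, ba/aca meet in 1 with "a" left. Open state 2: 0c->2.
ba: 1a undefined. 1a->0: no, b/bab meet in 1. 1a->1: ok.
bc: 1c undefined. 1c->0: no, aaa/bc meet in 0. 1c->1: no, ba/bc meet in 1. 1c->2: ok.
ca: 2a undefined. 2a->0: no, aaa/aca meet in 0. 2a->1: no, ba/aca meet in 1. 2a->2: ok.
cb: 2b undefined. 2b->0: no, ba/caabb meet in 1. 2b->1: ok.
acc: 2c undefined. 2c->0: no, ba/cacb meet in 1. 2c->1: ok.
bab: 1b undefined. 1b->0: no, aaa/bab meet in 0. 1b->1: no, ba/bab meet in 1. 1b->2: ok.
All examples now run through 3 states with every (state, symbol) defined. Accept strings end in {0,1}, Reject strings end in {2}; accept={0,1}.

states=3 start=0 accept={0,1} delta: 0a->0 0b->1 0c->2 1a->1 1b->2 1c->2 2a->2 2b->1 2c->1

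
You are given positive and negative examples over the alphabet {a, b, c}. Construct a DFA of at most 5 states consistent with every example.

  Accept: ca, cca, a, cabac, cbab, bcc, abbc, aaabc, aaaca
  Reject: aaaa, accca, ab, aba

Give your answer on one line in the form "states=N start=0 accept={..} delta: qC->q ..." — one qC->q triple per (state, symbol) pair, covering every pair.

states=5 start=0 accept={0,1,2,4} delta: 0a->1 0b->0 0c->1 1a->2 1b->3 1c->2 2a->4 2b->0 2c->3 3a->3 3b->0 3c->3 4a->3 4b->0 4c->0

Fold the examples into a partial DFA from state 0: repeatedly fix the first undefined (state, symbol) met by the shortest-then-alphabetical prefix, trying targets in increasing order and rejecting any under which an Accept and a Reject string meet in one state with the same remainder; add a state when all current targets are rejected. Accepting states are where Accept strings end.
a: 0a undefined. 0a->0: no, a/aaaa meet in 0. Open state 1: 0a->1.
b: 0b undefined. 0b->0: ok.
c: 0c undefined. 0c->0: no, cbab/ab meet in 1 with "b" left. 0c->1: ok.
aa: 1a undefined. 1a->0: no, ca/aaaa meet in 0. 1a->1: no, ca/aaaa meet in 1. Open state 2: 1a->2.
ab: 1b undefined. 1b->0: no, a/aba meet in 1. 1b->1: no, ca/aba meet in 2. 1b->2: no, ca/ab meet in 2. Open state 3: 1b->3.
ac: 1c undefined. 1c->0: no, cca/accca meet in 1. 1c->1: no, ca/accca meet in 2. 1c->2: ok.
aaa: 2a undefined. 2a->0: no, a/aaaa meet in 1. 2a->1: no, ca/aaaa meet in 2. 2a->2: no, ca/aaaa meet in 2. 2a->3: no, cca/ab meet in 3. Open state 4: 2a->4.
aba: 3a undefined. 3a->0: no, cbab/aba meet in 0. 3a->1: no, a/aba meet in 1. 3a->2: no, ca/aba meet in 2. 3a->3: ok.
abb: 3b undefined. 3b->0: ok.
acc: 2c undefined. 2c->0: no, ca/accca meet in 2. 2c->1: no, cca/accca meet in 4. 2c->2: no, cca/accca meet in 4. 2c->3: ok.
cab: 2b undefined. 2b->0: ok.
aaaa: 4a undefined. 4a->0: no, cbab/aaaa meet in 0. 4a->1: no, a/aaaa meet in 1. 4a->2: no, ca/aaaa meet in 2. 4a->3: ok.
aaab: 4b undefined. 4b->0: ok.
aaac: 4c undefined. 4c->0: ok.
accc: 3c undefined. 3c->0: no, a/accca meet in 1. 3c->1: no, ca/accca meet in 2. 3c->2: no, cca/accca meet in 4. 3c->3: ok.
All examples now run through 5 states with every (state, symbol) defined. Accept strings end in {0,1,2,4}, Reject strings end in {3}; accept={0,1,2,4}.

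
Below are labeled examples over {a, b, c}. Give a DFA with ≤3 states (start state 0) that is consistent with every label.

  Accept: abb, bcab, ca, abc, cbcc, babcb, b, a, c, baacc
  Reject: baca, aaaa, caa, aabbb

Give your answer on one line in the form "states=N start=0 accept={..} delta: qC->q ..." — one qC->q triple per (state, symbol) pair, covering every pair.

states=3 start=0 accept={0,1} delta: 0a->1 0b->0 0c->0 1a->2 1b->0 1c->1 2a->1 2b->2 2c->0

State merging on the prefix tree: take the shortest (then alphabetical) example prefix whose next move is undefined and point that move at state 0, else 1, else 2, ...; a target is out if some Accept/Reject pair would then sit in one state with the same input left (inseparable). If every existing state is out, open a new one.
a: 0a undefined. 0a->0: no, a/aaaa meet in 0. Open state 1: 0a->1.
b: 0b undefined. 0b->0: ok.
c: 0c undefined. 0c->0: ok.
aa: 1a undefined. 1a->0: no, cbcc/aaaa meet in 0. 1a->1: no, ca/aaaa meet in 1. Open state 2: 1a->2.
ab: 1b undefined. 1b->0: ok.
aaa: 2a undefined. 2a->0: no, ca/aaaa meet in 1. 2a->1: ok.
aab: 2b undefined. 2b->0: no, abb/aabbb meet in 0. 2b->1: no, abb/aabbb meet in 0. 2b->2: ok.
bac: 1c undefined. 1c->0: no, ca/baca meet in 1. 1c->1: ok.
baac: 2c undefined. 2c->0: ok.
All examples now run through 3 states with every (state, symbol) defined. Accept strings end in {0,1}, Reject strings end in {2}; accept={0,1}.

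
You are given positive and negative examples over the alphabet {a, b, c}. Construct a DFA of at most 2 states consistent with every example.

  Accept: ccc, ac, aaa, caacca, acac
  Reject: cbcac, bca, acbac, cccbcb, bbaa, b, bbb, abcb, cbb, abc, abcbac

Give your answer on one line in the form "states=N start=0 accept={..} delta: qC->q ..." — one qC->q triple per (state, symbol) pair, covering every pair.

states=2 start=0 accept={0} delta: 0a->0 0b->1 0c->0 1a->1 1b->1 1c->1

Fold the examples into a partial DFA from state 0: repeatedly fix the first undefined (state, symbol) met by the shortest-then-alphabetical prefix, trying targets in increasing order and rejecting any under which an Accept and a Reject string meet in one state with the same remainder; add a state when all current targets are rejected. Accepting states are where Accept strings end.
a: 0a undefined. 0a->0: ok.
b: 0b undefined. 0b->0: no, ac/abc meet in 0 with "c" left. Open state 1: 0b->1.
c: 0c undefined. 0c->0: ok.
bb: 1b undefined. 1b->0: no, ccc/bbaa meet in 0. 1b->1: ok.
bc: 1c undefined. 1c->0: no, ccc/cbcac meet in 0. 1c->1: ok.
bba: 1a undefined. 1a->0: no, ccc/cbcac meet in 0. 1a->1: ok.
All examples now run through 2 states with every (state, symbol) defined. Accept strings end in {0}, Reject strings end in {1}; accept={0}.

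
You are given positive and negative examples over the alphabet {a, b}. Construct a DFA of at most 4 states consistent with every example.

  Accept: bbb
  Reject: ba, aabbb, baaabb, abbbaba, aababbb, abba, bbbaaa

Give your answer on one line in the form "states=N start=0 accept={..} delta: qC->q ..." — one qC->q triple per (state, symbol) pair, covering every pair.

State merging on the prefix tree: take the shortest (then alphabetical) example prefix whose next move is undefined and point that move at state 0, else 1, else 2, ...; a target is out if some Accept/Reject pair would then sit in one state with the same input left (inseparable). If every existing state is out, open a new one.
a: 0a undefined. 0a->0: no, bbb/aabbb meet in 0 with "bbb" left. Open state 1: 0a->1.
b: 0b undefined. 0b->0: ok.
aa: 1a undefined. 1a->0: no, bbb/aabbb meet in 0. 1a->1: ok.
ab: 1b undefined. 1b->0: no, bbb/aabbb meet in 0. 1b->1: ok.
All examples now run through 2 states with every (state, symbol) defined. Accept strings end in {0}, Reject strings end in {1}; accept={0}.

states=2 start=0 accept={0} delta: 0a->1 0b->0 1a->1 1b->1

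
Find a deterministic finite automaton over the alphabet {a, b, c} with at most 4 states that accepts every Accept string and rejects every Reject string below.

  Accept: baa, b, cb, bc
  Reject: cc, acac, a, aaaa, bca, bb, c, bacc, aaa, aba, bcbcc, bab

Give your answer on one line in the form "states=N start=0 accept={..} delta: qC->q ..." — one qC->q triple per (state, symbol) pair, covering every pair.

Grow the machine one transition at a time. Run the examples from 0; the earliest place one falls off (shortest prefix, ties alphabetical) gets sent to the lowest-numbered state that keeps every Accept/Reject pair distinguishable — a pair clashes when both reach the same state with identical unread suffix — and to a fresh state only if none does.
a: 0a undefined. 0a->0: ok.
b: 0b undefined. 0b->0: no, baa/a meet in 0. Open state 1: 0b->1.
c: 0c undefined. 0c->0: ok.
ba: 1a undefined. 1a->0: no, baa/cc meet in 0. 1a->1: no, baa/aba meet in 1. Open state 2: 1a->2.
bb: 1b undefined. 1b->0: ok.
bc: 1c undefined. 1c->0: no, bc/cc meet in 0. 1c->1: ok.
baa: 2a undefined. 2a->0: no, baa/cc meet in 0. 2a->1: ok.
bab: 2b undefined. 2b->0: ok.
bac: 2c undefined. 2c->0: ok.
All examples now run through 3 states with every (state, symbol) defined. Accept strings end in {1}, Reject strings end in {0,2}; accept={1}.

states=3 start=0 accept={1} delta: 0a->0 0b->1 0c->0 1a->2 1b->0 1c->1 2a->1 2b->0 2c->0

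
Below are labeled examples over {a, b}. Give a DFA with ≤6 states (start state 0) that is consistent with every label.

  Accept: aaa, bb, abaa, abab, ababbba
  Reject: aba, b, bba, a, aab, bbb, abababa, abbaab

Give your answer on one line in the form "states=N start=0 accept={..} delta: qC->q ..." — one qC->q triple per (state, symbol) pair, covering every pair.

State merging on the prefix tree: take the shortest (then alphabetical) example prefix whose next move is undefined and point that move at state 0, else 1, else 2, ...; a target is out if some Accept/Reject pair would then sit in one state with the same input left (inseparable). If every existing state is out, open a new one.
a: 0a undefined. 0a->0: no, aaa/a meet in 0. Open state 1: 0a->1.
b: 0b undefined. 0b->0: no, bb/b meet in 0. 0b->1: ok.
aa: 1a undefined. 1a->0: no, aaa/b meet in 1. 1a->1: no, aaa/b meet in 1. Open state 2: 1a->2.
ab: 1b undefined. 1b->0: no, ababbba/aba meet in 1. 1b->1: no, bb/b meet in 1. 1b->2: no, aaa/aba meet in 2 with "a" left. Open state 3: 1b->3.
aaa: 2a undefined. 2a->0: ok.
aab: 2b undefined. 2b->0: no, aaa/aab meet in 0. 2b->1: ok.
aba: 3a undefined. 3a->0: no, aaa/aba meet in 0. 3a->1: ok.
abb: 3b undefined. 3b->0: no, aaa/bbb meet in 0. 3b->1: no, ababbba/aba meet in 1. 3b->2: no, bb/abbaab meet in 3. 3b->3: no, bb/bbb meet in 3. Open state 4: 3b->4.
abba: 4a undefined. 4a->0: no, bb/abbaab meet in 3. 4a->1: ok.
ababbb: 4b undefined. 4b->0: no, ababbba/aba meet in 1. 4b->1: ok.
All examples now run through 5 states with every (state, symbol) defined. Accept strings end in {0,2,3}, Reject strings end in {1,4}; accept={0,2,3}.

states=5 start=0 accept={0,2,3} delta: 0a->1 0b->1 1a->2 1b->3 2a->0 2b->1 3a->1 3b->4 4a->1 4b->1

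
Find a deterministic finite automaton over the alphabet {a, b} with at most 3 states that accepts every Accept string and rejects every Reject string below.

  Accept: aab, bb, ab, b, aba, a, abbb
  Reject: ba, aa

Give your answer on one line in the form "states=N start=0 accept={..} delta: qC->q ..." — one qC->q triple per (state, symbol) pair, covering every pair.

states=3 start=0 accept={1,2} delta: 0a->1 0b->1 1a->0 1b->2 2a->1 2b->0

Fold the examples into a partial DFA from state 0: repeatedly fix the first undefined (state, symbol) met by the shortest-then-alphabetical prefix, trying targets in increasing order and rejecting any under which an Accept and a Reject string meet in one state with the same remainder; add a state when all current targets are rejected. Accepting states are where Accept strings end.
a: 0a undefined. 0a->0: no, aba/ba meet in 0 with "ba" left. Open state 1: 0a->1.
b: 0b undefined. 0b->0: no, a/ba meet in 1. 0b->1: ok.
aa: 1a undefined. 1a->0: ok.
ab: 1b undefined. 1b->0: no, bb/ba meet in 0. 1b->1: no, aba/ba meet in 0. Open state 2: 1b->2.
aba: 2a undefined. 2a->0: no, aba/ba meet in 0. 2a->1: ok.
abb: 2b undefined. 2b->0: ok.
All examples now run through 3 states with every (state, symbol) defined. Accept strings end in {1,2}, Reject strings end in {0}; accept={1,2}.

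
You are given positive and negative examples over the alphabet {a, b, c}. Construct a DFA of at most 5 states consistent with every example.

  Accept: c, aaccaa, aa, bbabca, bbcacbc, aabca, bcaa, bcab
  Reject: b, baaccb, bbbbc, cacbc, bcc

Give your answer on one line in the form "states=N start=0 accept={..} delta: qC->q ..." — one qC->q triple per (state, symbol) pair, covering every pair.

states=4 start=0 accept={0,3} delta: 0a->0 0b->1 0c->0 1a->0 1b->1 1c->2 2a->3 2b->0 2c->1 3a->0 3b->0 3c->2

Grow the machine one transition at a time. Run the examples from 0; the earliest place one falls off (shortest prefix, ties alphabetical) gets sent to the lowest-numbered state that keeps every Accept/Reject pair distinguishable — a pair clashes when both reach the same state with identical unread suffix — and to a fresh state only if none does.
a: 0a undefined. 0a->0: ok.
b: 0b undefined. 0b->0: no, c/bbbbc meet in 0 with "c" left. Open state 1: 0b->1.
c: 0c undefined. 0c->0: ok.
ba: 1a undefined. 1a->0: ok.
bb: 1b undefined. 1b->0: no, c/bbbbc meet in 0. 1b->1: ok.
bc: 1c undefined. 1c->0: no, c/bbbbc meet in 0. 1c->1: no, bbcacbc/b meet in 1. Open state 2: 1c->2.
bca: 2a undefined. 2a->0: no, bbcacbc/bbbbc meet in 2. 2a->1: no, bbabca/b meet in 1. 2a->2: no, bbabca/bbbbc meet in 2. Open state 3: 2a->3.
bcc: 2c undefined. 2c->0: no, c/bcc meet in 0. 2c->1: ok.
bcaa: 3a undefined. 3a->0: ok.
bcab: 3b undefined. 3b->0: ok.
bbcac: 3c undefined. 3c->0: no, bbcacbc/bbbbc meet in 2. 3c->1: no, bbcacbc/bbbbc meet in 2. 3c->2: ok.
bbcacb: 2b undefined. 2b->0: ok.
All examples now run through 4 states with every (state, symbol) defined. Accept strings end in {0,3}, Reject strings end in {1,2}; accept={0,3}.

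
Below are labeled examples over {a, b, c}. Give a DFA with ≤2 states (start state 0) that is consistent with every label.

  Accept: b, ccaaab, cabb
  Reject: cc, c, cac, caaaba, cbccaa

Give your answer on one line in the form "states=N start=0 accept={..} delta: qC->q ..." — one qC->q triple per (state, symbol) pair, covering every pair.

State merging on the prefix tree: take the shortest (then alphabetical) example prefix whose next move is undefined and point that move at state 0, else 1, else 2, ...; a target is out if some Accept/Reject pair would then sit in one state with the same input left (inseparable). If every existing state is out, open a new one.
b: 0b undefined. 0b->0: ok.
c: 0c undefined. 0c->0: no, b/cc meet in 0. Open state 1: 0c->1.
ca: 1a undefined. 1a->0: ok.
cb: 1b undefined. 1b->0: ok.
cc: 1c undefined. 1c->0: no, b/cc meet in 0. 1c->1: ok.
caa: 0a undefined. 0a->0: no, b/caaaba meet in 0. 0a->1: ok.
All examples now run through 2 states with every (state, symbol) defined. Accept strings end in {0}, Reject strings end in {1}; accept={0}.

states=2 start=0 accept={0} delta: 0a->1 0b->0 0c->1 1a->0 1b->0 1c->1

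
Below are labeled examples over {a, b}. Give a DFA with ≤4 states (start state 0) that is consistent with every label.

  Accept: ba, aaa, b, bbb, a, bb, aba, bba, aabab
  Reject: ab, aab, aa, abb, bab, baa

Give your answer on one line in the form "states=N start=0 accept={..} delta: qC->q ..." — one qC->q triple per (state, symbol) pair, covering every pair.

Grow the machine one transition at a time. Run the examples from 0; the earliest place one falls off (shortest prefix, ties alphabetical) gets sent to the lowest-numbered state that keeps every Accept/Reject pair distinguishable — a pair clashes when both reach the same state with identical unread suffix — and to a fresh state only if none does.
a: 0a undefined. 0a->0: no, aaa/aa meet in 0. Open state 1: 0a->1.
b: 0b undefined. 0b->0: ok.
aa: 1a undefined. 1a->0: no, b/aab meet in 0. 1a->1: no, ba/aa meet in 1. Open state 2: 1a->2.
ab: 1b undefined. 1b->0: no, b/ab meet in 0. 1b->1: no, ba/ab meet in 1. 1b->2: ok.
aaa: 2a undefined. 2a->0: ok.
aab: 2b undefined. 2b->0: no, aaa/aab meet in 0. 2b->1: no, ba/aab meet in 1. 2b->2: ok.
All examples now run through 3 states with every (state, symbol) defined. Accept strings end in {0,1}, Reject strings end in {2}; accept={0,1}.

states=3 start=0 accept={0,1} delta: 0a->1 0b->0 1a->2 1b->2 2a->0 2b->2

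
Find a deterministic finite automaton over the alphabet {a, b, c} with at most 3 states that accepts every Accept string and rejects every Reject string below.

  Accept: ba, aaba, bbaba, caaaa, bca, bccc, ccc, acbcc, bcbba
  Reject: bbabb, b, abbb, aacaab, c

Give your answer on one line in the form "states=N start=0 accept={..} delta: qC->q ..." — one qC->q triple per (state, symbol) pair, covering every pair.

State merging on the prefix tree: take the shortest (then alphabetical) example prefix whose next move is undefined and point that move at state 0, else 1, else 2, ...; a target is out if some Accept/Reject pair would then sit in one state with the same input left (inseparable). If every existing state is out, open a new one.
a: 0a undefined. 0a->0: ok.
b: 0b undefined. 0b->0: no, ba/bbabb meet in 0. Open state 1: 0b->1.
c: 0c undefined. 0c->0: no, caaaa/c meet in 0. 0c->1: ok.
ba: 1a undefined. 1a->0: ok.
bb: 1b undefined. 1b->0: no, ba/bbabb meet in 0. 1b->1: ok.
bc: 1c undefined. 1c->0: no, ccc/bbabb meet in 1. 1c->1: no, bccc/bbabb meet in 1. Open state 2: 1c->2.
bca: 2a undefined. 2a->0: ok.
bcb: 2b undefined. 2b->0: ok.
bcc: 2c undefined. 2c->0: no, bccc/bbabb meet in 1. 2c->1: no, ccc/bbabb meet in 1. 2c->2: ok.
All examples now run through 3 states with every (state, symbol) defined. Accept strings end in {0,2}, Reject strings end in {1}; accept={0,2}.

states=3 start=0 accept={0,2} delta: 0a->0 0b->1 0c->1 1a->0 1b->1 1c->2 2a->0 2b->0 2c->2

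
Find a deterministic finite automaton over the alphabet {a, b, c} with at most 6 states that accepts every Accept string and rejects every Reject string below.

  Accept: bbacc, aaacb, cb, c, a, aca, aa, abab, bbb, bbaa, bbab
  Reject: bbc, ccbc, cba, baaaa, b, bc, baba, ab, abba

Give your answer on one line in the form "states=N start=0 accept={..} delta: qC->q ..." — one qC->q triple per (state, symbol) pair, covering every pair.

Grow the machine one transition at a time. Run the examples from 0; the earliest place one falls off (shortest prefix, ties alphabetical) gets sent to the lowest-numbered state that keeps every Accept/Reject pair distinguishable — a pair clashes when both reach the same state with identical unread suffix — and to a fresh state only if none does.
a: 0a undefined. 0a->0: ok.
b: 0b undefined. 0b->0: no, c/bbc meet in 0 with "c" left. Open state 1: 0b->1.
c: 0c undefined. 0c->0: no, aaacb/b meet in 1. 0c->1: no, c/b meet in 1. Open state 2: 0c->2.
ba: 1a undefined. 1a->0: no, a/baaaa meet in 0. 1a->1: ok.
bb: 1b undefined. 1b->0: no, c/bbc meet in 2. 1b->1: no, abab/baaaa meet in 1. 1b->2: no, aca/baba meet in 2 with "a" left. Open state 3: 1b->3.
bc: 1c undefined. 1c->0: no, a/bc meet in 0. 1c->1: ok.
cb: 2b undefined. 2b->0: no, aaacb/cba meet in 0. 2b->1: no, aaacb/cba meet in 1. 2b->2: no, aca/cba meet in 2 with "a" left. 2b->3: ok.
cc: 2c undefined. 2c->0: ok.
aca: 2a undefined. 2a->0: ok.
bba: 3a undefined. 3a->0: no, bbacc/cba meet in 0. 3a->1: no, bbacc/ccbc meet in 1. 3a->2: no, bbacc/cba meet in 2. 3a->3: no, aaacb/cba meet in 3. Open state 4: 3a->4.
bbb: 3b undefined. 3b->0: ok.
bbc: 3c undefined. 3c->0: no, a/bbc meet in 0. 3c->1: ok.
bbaa: 4a undefined. 4a->0: ok.
bbab: 4b undefined. 4b->0: ok.
bbac: 4c undefined. 4c->0: ok.
All examples now run through 5 states with every (state, symbol) defined. Accept strings end in {0,2,3}, Reject strings end in {1,4}; accept={0,2,3}.

states=5 start=0 accept={0,2,3} delta: 0a->0 0b->1 0c->2 1a->1 1b->3 1c->1 2a->0 2b->3 2c->0 3a->4 3b->0 3c->1 4a->0 4b->0 4c->0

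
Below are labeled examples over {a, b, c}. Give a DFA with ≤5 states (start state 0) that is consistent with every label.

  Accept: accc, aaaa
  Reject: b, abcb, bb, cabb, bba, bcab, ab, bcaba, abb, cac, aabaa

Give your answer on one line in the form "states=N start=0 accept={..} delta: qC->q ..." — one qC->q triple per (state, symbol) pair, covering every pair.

State merging on the prefix tree: take the shortest (then alphabetical) example prefix whose next move is undefined and point that move at state 0, else 1, else 2, ...; a target is out if some Accept/Reject pair would then sit in one state with the same input left (inseparable). If every existing state is out, open a new one.
a: 0a undefined. 0a->0: ok.
b: 0b undefined. 0b->0: no, aaaa/b meet in 0. Open state 1: 0b->1.
c: 0c undefined. 0c->0: no, accc/cac meet in 0. 0c->1: ok.
bb: 1b undefined. 1b->0: no, aaaa/bb meet in 0. 1b->1: ok.
bc: 1c undefined. 1c->0: no, accc/b meet in 1. 1c->1: no, accc/b meet in 1. Open state 2: 1c->2.
ca: 1a undefined. 1a->0: no, aaaa/bba meet in 0. 1a->1: ok.
bca: 2a undefined. 2a->0: ok.
abcb: 2b undefined. 2b->0: no, aaaa/abcb meet in 0. 2b->1: ok.
accc: 2c undefined. 2c->0: ok.
All examples now run through 3 states with every (state, symbol) defined. Accept strings end in {0}, Reject strings end in {1,2}; accept={0}.

states=3 start=0 accept={0} delta: 0a->0 0b->1 0c->1 1a->1 1b->1 1c->2 2a->0 2b->1 2c->0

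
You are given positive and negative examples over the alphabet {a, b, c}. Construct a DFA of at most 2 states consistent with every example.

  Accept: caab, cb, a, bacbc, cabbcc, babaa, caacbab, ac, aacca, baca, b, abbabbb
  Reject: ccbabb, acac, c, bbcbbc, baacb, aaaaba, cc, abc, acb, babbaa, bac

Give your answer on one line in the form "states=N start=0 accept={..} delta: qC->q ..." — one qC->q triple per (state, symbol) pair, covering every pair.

Grow the machine one transition at a time. Run the examples from 0; the earliest place one falls off (shortest prefix, ties alphabetical) gets sent to the lowest-numbered state that keeps every Accept/Reject pair distinguishable — a pair clashes when both reach the same state with identical unread suffix — and to a fresh state only if none does.
a: 0a undefined. 0a->0: no, cb/acb meet in 0 with "cb" left. Open state 1: 0a->1.
b: 0b undefined. 0b->0: no, ac/bac meet in 1 with "c" left. 0b->1: ok.
c: 0c undefined. 0c->0: ok.
aa: 1a undefined. 1a->0: ok.
ab: 1b undefined. 1b->0: ok.
ac: 1c undefined. 1c->0: no, caab/baacb meet in 1. 1c->1: ok.
All examples now run through 2 states with every (state, symbol) defined. Accept strings end in {1}, Reject strings end in {0}; accept={1}.

states=2 start=0 accept={1} delta: 0a->1 0b->1 0c->0 1a->0 1b->0 1c->1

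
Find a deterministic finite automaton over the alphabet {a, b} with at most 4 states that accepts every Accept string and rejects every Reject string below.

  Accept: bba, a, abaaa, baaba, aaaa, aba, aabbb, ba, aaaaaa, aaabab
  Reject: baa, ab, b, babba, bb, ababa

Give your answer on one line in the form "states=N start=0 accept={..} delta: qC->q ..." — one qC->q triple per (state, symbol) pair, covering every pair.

Grow the machine one transition at a time. Run the examples from 0; the earliest place one falls off (shortest prefix, ties alphabetical) gets sent to the lowest-numbered state that keeps every Accept/Reject pair distinguishable — a pair clashes when both reach the same state with identical unread suffix — and to a fresh state only if none does.
a: 0a undefined. 0a->0: ok.
b: 0b undefined. 0b->0: no, bba/baa meet in 0. Open state 1: 0b->1.
ba: 1a undefined. 1a->0: no, bba/babba meet in 1 with "ba" left. 1a->1: no, bba/ababa meet in 1 with "ba" left. Open state 2: 1a->2.
bb: 1b undefined. 1b->0: no, bba/bb meet in 0. 1b->1: no, aabbb/ab meet in 1. 1b->2: no, bba/baa meet in 2 with "a" left. Open state 3: 1b->3.
baa: 2a undefined. 2a->0: no, a/baa meet in 0. 2a->1: ok.
bab: 2b undefined. 2b->0: no, a/ababa meet in 0. 2b->1: no, bba/babba meet in 3 with "a" left. 2b->2: ok.
bba: 3a undefined. 3a->0: ok.
aabbb: 3b undefined. 3b->0: ok.
All examples now run through 4 states with every (state, symbol) defined. Accept strings end in {0,2}, Reject strings end in {1,3}; accept={0,2}.

states=4 start=0 accept={0,2} delta: 0a->0 0b->1 1a->2 1b->3 2a->1 2b->2 3a->0 3b->0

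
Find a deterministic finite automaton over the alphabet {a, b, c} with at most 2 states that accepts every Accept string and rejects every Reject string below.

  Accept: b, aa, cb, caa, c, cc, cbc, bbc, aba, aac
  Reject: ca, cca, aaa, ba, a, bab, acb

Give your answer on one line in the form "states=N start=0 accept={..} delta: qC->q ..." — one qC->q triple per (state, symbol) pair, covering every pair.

Grow the machine one transition at a time. Run the examples from 0; the earliest place one falls off (shortest prefix, ties alphabetical) gets sent to the lowest-numbered state that keeps every Accept/Reject pair distinguishable — a pair clashes when both reach the same state with identical unread suffix — and to a fresh state only if none does.
a: 0a undefined. 0a->0: no, aa/aaa meet in 0. Open state 1: 0a->1.
b: 0b undefined. 0b->0: ok.
c: 0c undefined. 0c->0: ok.
aa: 1a undefined. 1a->0: ok.
ab: 1b undefined. 1b->0: no, b/bab meet in 0. 1b->1: ok.
ac: 1c undefined. 1c->0: no, b/acb meet in 0. 1c->1: ok.
All examples now run through 2 states with every (state, symbol) defined. Accept strings end in {0}, Reject strings end in {1}; accept={0}.

states=2 start=0 accept={0} delta: 0a->1 0b->0 0c->0 1a->0 1b->1 1c->1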